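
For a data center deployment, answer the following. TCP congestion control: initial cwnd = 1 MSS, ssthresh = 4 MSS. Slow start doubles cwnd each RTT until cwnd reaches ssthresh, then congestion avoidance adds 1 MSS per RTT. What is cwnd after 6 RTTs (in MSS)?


RTT 0: cwnd = 1 MSS (initial)
RTT 1: cwnd = 2 MSS (slow start, doubled)
RTT 2: cwnd = 4 MSS (slow start, doubled)
RTT 3: cwnd = 5 MSS (congestion avoidance, +1)
RTT 4: cwnd = 6 MSS (congestion avoidance, +1)
RTT 5: cwnd = 7 MSS (congestion avoidance, +1)
RTT 6: cwnd = 8 MSS (congestion avoidance, +1)

8


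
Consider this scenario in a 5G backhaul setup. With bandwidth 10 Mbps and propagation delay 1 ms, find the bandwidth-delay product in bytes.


Given: bandwidth = 10 Mbps, delay = 1 ms
BDP in bits = 10 * 10^6 * 1 / 1000
BDP in bits = 10000
BDP in bytes = 10000 / 8 = 1250

1250


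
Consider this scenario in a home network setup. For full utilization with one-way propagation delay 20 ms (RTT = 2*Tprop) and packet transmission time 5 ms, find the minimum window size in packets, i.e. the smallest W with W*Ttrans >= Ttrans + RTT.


Given: Ttrans = 5 ms, RTT = 40 ms (= 2 * Tprop, Tprop = 20 ms)
Time until first ACK returns = Ttrans + RTT = 5 + 40 = 45 ms
Need W * Ttrans >= Ttrans + RTT  ->  W >= (Ttrans + RTT) / Ttrans
(Ttrans + RTT) / Ttrans = 45 / 5 = 9
W_min = ceil(9) = 9

9


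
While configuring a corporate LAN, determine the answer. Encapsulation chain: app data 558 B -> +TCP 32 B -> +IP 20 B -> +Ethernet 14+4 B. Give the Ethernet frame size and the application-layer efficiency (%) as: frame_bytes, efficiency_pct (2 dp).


TCP segment = 558 + 32 = 590 B
IP packet = 590 + 20 = 610 B
Ethernet frame = 610 + 14 + 4 = 628 B
Efficiency = app / frame = 558 / 628 = 0.888535 = 88.8535% -> 88.85% (2 dp)

628, 88.85


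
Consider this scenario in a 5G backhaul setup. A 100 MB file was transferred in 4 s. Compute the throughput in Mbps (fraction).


Given: file = 100 MB, time = 4 s
File in Mb = 100 * 8 = 800 Mb
Throughput = 800 / 4 Mbps
Throughput = 200 Mbps

200


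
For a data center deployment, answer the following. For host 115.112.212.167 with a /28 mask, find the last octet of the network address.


Given: IP = 115.112.212.167, prefix = /28
Subnet mask = 255.255.255.240
Last octet of IP: 167
Last octet of mask: 240
Network last octet = 167 AND 240 = 160

160


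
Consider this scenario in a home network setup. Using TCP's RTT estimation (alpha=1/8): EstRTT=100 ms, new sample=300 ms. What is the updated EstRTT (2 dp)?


Given: EstRTT = 100 ms, SampleRTT = 300 ms, alpha = 1/8
New EstRTT = (1 - alpha) * EstRTT + alpha * SampleRTT
(7/8) * 100 = 87.5
(1/8) * 300 = 37.5
New EstRTT = 87.5 + 37.5 = 125 ms -> 125.00 ms (2 dp)

125.00


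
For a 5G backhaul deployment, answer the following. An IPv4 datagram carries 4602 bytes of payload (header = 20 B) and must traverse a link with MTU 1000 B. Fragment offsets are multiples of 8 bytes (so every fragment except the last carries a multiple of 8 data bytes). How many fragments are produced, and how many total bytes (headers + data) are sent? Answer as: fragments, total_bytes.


Max data per non-final fragment = floor((MTU - header)/8)*8 = floor((1000 - 20)/8)*8 = floor(980/8)*8 = 976 B
Final fragment needs no 8-byte alignment: it can carry up to MTU - header = 980 B
Non-final fragments needed = ceil((payload - 980) / 976) = ceil(3622/976) = ceil(3.7111) = 4
Number of fragments = 4 + 1 = 5
Fragment sizes (data): 4 * 976 B + 698 B (last, 698 <= 980 OK)
Total bytes sent = payload + n_frags * header = 4602 + 5*20 = 4602 + 100 = 4702 B

5, 4702


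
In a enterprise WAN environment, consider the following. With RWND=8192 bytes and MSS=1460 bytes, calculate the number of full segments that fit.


Given: RWND = 8192 bytes, MSS = 1460 bytes
Full segments = floor(RWND / MSS)
Full segments = floor(8192 / 1460)
Full segments = floor(5.611) = 5

5


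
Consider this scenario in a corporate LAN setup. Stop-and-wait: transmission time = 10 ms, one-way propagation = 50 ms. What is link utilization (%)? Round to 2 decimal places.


Given: Ttrans = 10 ms, Tprop = 50 ms
RTT = 2 * Tprop = 2 * 50 = 100 ms
U = Ttrans / (Ttrans + RTT)
U = 10 / (10 + 100)
U = 10 / 110 = 0.090909
U% = 9.09%

9.09


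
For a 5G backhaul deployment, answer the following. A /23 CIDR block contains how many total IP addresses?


Given: CIDR prefix /23
Host bits = 32 - 23 = 9
Total addresses = 2^9 = 512

512


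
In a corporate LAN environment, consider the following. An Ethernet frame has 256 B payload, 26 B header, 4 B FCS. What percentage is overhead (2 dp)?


Given: payload = 256 B, header = 26 B, trailer = 4 B
Overhead bytes = header + trailer = 26 + 4 = 30
Total frame = payload + overhead = 256 + 30 = 286
Overhead % = 30 / 286 * 100 = 10.4895% -> 10.49% (2 dp)

10.49


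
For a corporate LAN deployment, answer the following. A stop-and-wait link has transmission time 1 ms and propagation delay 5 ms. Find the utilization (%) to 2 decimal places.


Given: Ttrans = 1 ms, Tprop = 5 ms
RTT = 2 * Tprop = 2 * 5 = 10 ms
U = Ttrans / (Ttrans + RTT)
U = 1 / (1 + 10)
U = 1 / 11 = 0.090909
U% = 9.09%

9.09


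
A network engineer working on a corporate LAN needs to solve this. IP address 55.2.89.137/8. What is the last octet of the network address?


Given: IP = 55.2.89.137, prefix = /8
Subnet mask = 255.0.0.0
Last octet of IP: 137
Last octet of mask: 0
Network last octet = 137 AND 0 = 0

0


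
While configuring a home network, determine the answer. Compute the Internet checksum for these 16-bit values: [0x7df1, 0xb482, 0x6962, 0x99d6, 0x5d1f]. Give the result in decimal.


Given words: [0x7df1, 0xb482, 0x6962, 0x99d6, 0x5d1f]
Step 1: Sum all words
Raw sum = 32241 + 46210 + 26978 + 39382 + 23839 = 168650
Step 2: Fold carry: (37578 + 2) = 37580
One's complement = ~37580 & 0xFFFF = 27955

27955


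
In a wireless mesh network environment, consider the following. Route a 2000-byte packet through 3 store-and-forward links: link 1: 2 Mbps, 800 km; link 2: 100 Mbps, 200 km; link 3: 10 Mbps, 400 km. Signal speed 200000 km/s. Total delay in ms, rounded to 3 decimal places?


Packet = 2000 bytes = 16000 bits. Store-and-forward: sum (t_trans + t_prop) per link.
Link 1: t_trans = 16000/(2*10^6) s = 8.0000 ms; t_prop = 800/200000 s = 4.0000 ms; subtotal = 12.0000 ms
Link 2: t_trans = 16000/(100*10^6) s = 0.1600 ms; t_prop = 200/200000 s = 1.0000 ms; subtotal = 1.1600 ms
Link 3: t_trans = 16000/(10*10^6) s = 1.6000 ms; t_prop = 400/200000 s = 2.0000 ms; subtotal = 3.6000 ms
End-to-end = 12.0000 + 1.1600 + 3.6000 = 16.7600 ms -> 16.760 ms (3 dp)

16.760


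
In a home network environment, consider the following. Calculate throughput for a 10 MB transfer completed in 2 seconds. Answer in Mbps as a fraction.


Given: file = 10 MB, time = 2 s
File in Mb = 10 * 8 = 80 Mb
Throughput = 80 / 2 Mbps
Throughput = 40 Mbps

40


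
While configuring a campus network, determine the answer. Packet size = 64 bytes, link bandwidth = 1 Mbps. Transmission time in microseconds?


Given: packet = 64 bytes, bandwidth = 1 Mbps
Packet in bits = 64 * 8 = 512 bits
Bandwidth = 1 * 10^6 = 1000000 bps
Time = 512 / 1000000 seconds
Time in us = 512 * 10^6 / 1000000 = 512

512


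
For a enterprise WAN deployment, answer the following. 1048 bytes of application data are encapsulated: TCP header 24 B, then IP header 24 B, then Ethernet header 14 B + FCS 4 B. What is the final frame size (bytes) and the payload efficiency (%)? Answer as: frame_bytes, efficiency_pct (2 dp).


TCP segment = 1048 + 24 = 1072 B
IP packet = 1072 + 24 = 1096 B
Ethernet frame = 1096 + 14 + 4 = 1114 B
Efficiency = app / frame = 1048 / 1114 = 0.940754 = 94.0754% -> 94.08% (2 dp)

1114, 94.08


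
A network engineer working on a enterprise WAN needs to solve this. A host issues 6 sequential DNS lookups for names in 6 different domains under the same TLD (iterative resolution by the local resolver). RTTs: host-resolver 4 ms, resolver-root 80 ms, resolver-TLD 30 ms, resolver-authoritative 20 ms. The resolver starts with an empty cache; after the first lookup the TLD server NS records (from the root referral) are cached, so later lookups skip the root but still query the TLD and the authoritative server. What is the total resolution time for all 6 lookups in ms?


Lookup 1 (cold cache): local + root + TLD + auth = 4 + 80 + 30 + 20 = 134 ms
Lookups 2..6 (TLD NS cached -> skip root; new domain -> still ask TLD and auth): local + TLD + auth = 4 + 30 + 20 = 54 ms each
Remaining 5 lookups: 5 * 54 = 270 ms
Total = 134 + 270 = 404 ms

404


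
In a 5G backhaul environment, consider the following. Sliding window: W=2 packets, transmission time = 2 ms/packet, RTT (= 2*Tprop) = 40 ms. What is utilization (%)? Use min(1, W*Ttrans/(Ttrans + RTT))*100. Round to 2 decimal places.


Given: W = 2, Ttrans = 2 ms, RTT = 40 ms (= 2 * Tprop, Tprop = 20 ms)
Cycle time = Ttrans + RTT = 2 + 40 = 42 ms (first packet sent until its ACK returns)
W * Ttrans = 2 * 2 = 4 ms of sending per cycle
W * Ttrans / (Ttrans + RTT) = 4 / 42 = 0.095238
U = min(1, 0.095238) = 0.095238
U% = 9.52%

9.52


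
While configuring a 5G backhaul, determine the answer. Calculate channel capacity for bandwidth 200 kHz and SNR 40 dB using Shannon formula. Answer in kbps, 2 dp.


Given: B = 200 kHz, SNR = 40 dB
SNR linear = 10^(40/10) = 10000
1 + SNR = 10001
log2(10001) = 13.2878566418
C = 200 * 1000 * 13.2878566418 = 2657571.3284 bps
C = 2657.571328 kbps -> 2657.57 kbps (2 dp)

2657.57


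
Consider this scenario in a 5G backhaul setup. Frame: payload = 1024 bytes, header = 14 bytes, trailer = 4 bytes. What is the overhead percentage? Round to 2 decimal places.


Given: payload = 1024 B, header = 14 B, trailer = 4 B
Overhead bytes = header + trailer = 14 + 4 = 18
Total frame = payload + overhead = 1024 + 18 = 1042
Overhead % = 18 / 1042 * 100 = 1.7274% -> 1.73% (2 dp)

1.73


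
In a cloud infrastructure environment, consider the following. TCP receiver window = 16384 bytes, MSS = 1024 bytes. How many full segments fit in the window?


Given: RWND = 16384 bytes, MSS = 1024 bytes
Full segments = floor(RWND / MSS)
Full segments = floor(16384 / 1024)
Full segments = floor(16.0) = 16

16


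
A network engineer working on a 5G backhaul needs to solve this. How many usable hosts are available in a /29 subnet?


Given: subnet mask /29
Host bits = 32 - 29 = 3
Total addresses = 2^3 = 8
Usable hosts = 8 - 2 (network + broadcast) = 6

6


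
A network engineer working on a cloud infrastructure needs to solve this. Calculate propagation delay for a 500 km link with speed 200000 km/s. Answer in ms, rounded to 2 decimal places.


Given: distance = 500 km, speed = 200000 km/s
Delay = distance / speed = 500 / 200000 seconds
Delay in ms = 500 * 1000 / 200000
Delay = 2.5000 ms
Rounded to 2 dp = 2.50 ms

2.50


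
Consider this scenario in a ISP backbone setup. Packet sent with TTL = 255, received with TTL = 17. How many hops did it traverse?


Given: initial TTL = 255, received TTL = 17
Hops = initial TTL - received TTL
Hops = 255 - 17 = 238

238


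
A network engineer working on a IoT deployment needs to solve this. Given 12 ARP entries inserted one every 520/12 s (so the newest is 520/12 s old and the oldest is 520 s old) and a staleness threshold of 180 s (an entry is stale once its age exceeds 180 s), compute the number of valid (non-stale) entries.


Ages are k * 520/12 s for k = 1..12 (spacing = 43.3333 s).
Entry k is valid iff k * 520/12 <= 180 iff k <= 12 * 180 / 520 = 4.1538
n_valid = floor(4.1538) = 4
(n_stale = 12 - 4 = 8)

4


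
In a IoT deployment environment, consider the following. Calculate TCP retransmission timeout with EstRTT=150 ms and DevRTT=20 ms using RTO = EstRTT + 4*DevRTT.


Given: EstRTT = 150 ms, DevRTT = 20 ms
Timeout = EstRTT + 4 * DevRTT
4 * DevRTT = 4 * 20 = 80
Timeout = 150 + 80 = 230 ms

230


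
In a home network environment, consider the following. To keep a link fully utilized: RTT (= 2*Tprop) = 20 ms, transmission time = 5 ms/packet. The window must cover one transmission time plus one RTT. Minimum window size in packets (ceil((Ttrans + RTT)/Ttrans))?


Given: Ttrans = 5 ms, RTT = 20 ms (= 2 * Tprop, Tprop = 10 ms)
Time until first ACK returns = Ttrans + RTT = 5 + 20 = 25 ms
Need W * Ttrans >= Ttrans + RTT  ->  W >= (Ttrans + RTT) / Ttrans
(Ttrans + RTT) / Ttrans = 25 / 5 = 5
W_min = ceil(5) = 5

5


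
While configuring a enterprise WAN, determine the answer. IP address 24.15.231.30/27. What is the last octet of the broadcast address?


Given: IP = 24.15.231.30, prefix = /27
Host bits = 32 - 27 = 5
Network last octet = 30 AND mask = 0
Host part size = 2^5 - 1 = 31
Broadcast last octet = 0 OR 31 = 31

31


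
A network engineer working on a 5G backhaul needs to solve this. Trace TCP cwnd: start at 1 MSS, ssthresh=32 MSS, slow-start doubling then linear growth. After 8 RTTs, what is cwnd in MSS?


RTT 0: cwnd = 1 MSS (initial)
RTT 1: cwnd = 2 MSS (slow start, doubled)
RTT 2: cwnd = 4 MSS (slow start, doubled)
RTT 3: cwnd = 8 MSS (slow start, doubled)
RTT 4: cwnd = 16 MSS (slow start, doubled)
RTT 5: cwnd = 32 MSS (slow start, doubled)
RTT 6: cwnd = 33 MSS (congestion avoidance, +1)
RTT 7: cwnd = 34 MSS (congestion avoidance, +1)
RTT 8: cwnd = 35 MSS (congestion avoidance, +1)

35


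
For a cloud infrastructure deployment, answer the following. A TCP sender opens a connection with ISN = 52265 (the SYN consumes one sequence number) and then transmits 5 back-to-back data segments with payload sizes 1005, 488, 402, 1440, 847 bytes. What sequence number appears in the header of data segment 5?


The SYN occupies sequence number ISN = 52265, so the first data byte is ISN + 1 = 52266.
SEQ of data segment i = (ISN + 1) + sum of payload sizes of segments 1..i-1.
Segment 1: SEQ = 52266, payload = 1005 bytes
Segment 2: SEQ = 53271, payload = 488 bytes
Segment 3: SEQ = 53759, payload = 402 bytes
Segment 4: SEQ = 54161, payload = 1440 bytes
Segment 5: SEQ = 55601, payload = 847 bytes
SEQ of segment 5 = 52266 + 1005 + 488 + 402 + 1440 = 55601

55601


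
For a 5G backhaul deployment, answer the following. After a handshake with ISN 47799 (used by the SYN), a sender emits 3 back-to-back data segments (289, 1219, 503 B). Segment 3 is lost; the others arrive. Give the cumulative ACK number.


SYN uses sequence number 47799; first data byte = ISN + 1 = 47800.
Segment 1: SEQ = 47800, len = 289 B, covers [47800, 48088]
Segment 2: SEQ = 48089, len = 1219 B, covers [48089, 49307]
Segment 3: SEQ = 49308, len = 503 B, covers [49308, 49810] [LOST]
In-order data received: bytes [47800, 49307] (segments 1..2).
Segment 3 missing -> gap begins at byte 49308.
Cumulative ACK = next expected in-order byte = 47800 + 289 + 1219 = 49308

49308


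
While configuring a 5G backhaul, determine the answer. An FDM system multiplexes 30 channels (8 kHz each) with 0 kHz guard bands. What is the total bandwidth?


Given: 30 channels, 8 kHz each, guard = 0 kHz
Channel bandwidth = 30 * 8 = 240 kHz
Guard bands = 29 gaps * 0 kHz = 0 kHz
Total = 240 + 0 = 240 kHz

240


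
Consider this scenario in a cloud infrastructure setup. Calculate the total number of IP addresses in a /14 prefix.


Given: CIDR prefix /14
Host bits = 32 - 14 = 18
Total addresses = 2^18 = 262144

262144


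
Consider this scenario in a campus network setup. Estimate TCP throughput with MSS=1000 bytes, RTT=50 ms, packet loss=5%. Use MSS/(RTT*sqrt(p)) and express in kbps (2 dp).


Given: MSS = 1000 bytes, RTT = 50 ms, loss = 5%
RTT in seconds = 50 / 1000 = 0.05
Loss rate = 5% = 0.05
sqrt(loss) = sqrt(0.05) = 0.223606797750
Throughput (bytes/s) = 1000 / (0.05 * 0.223606797750) = 89442.7191
Throughput (kbps) = 89442.7191 * 8 / 1000 = 715.541753 -> 715.54 kbps (2 dp)

715.54


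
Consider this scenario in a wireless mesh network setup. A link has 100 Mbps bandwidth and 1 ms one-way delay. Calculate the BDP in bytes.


Given: bandwidth = 100 Mbps, delay = 1 ms
BDP in bits = 100 * 10^6 * 1 / 1000
BDP in bits = 100000
BDP in bytes = 100000 / 8 = 12500

12500


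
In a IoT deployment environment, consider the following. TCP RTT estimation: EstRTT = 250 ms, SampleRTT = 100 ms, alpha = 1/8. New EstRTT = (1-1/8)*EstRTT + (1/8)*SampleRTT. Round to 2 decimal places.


Given: EstRTT = 250 ms, SampleRTT = 100 ms, alpha = 1/8
New EstRTT = (1 - alpha) * EstRTT + alpha * SampleRTT
(7/8) * 250 = 218.75
(1/8) * 100 = 12.5
New EstRTT = 218.75 + 12.5 = 231.25 ms -> 231.25 ms (2 dp)

231.25


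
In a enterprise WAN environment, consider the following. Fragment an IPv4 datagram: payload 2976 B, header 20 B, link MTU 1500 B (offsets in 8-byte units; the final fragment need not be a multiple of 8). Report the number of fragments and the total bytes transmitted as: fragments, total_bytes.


Max data per non-final fragment = floor((MTU - header)/8)*8 = floor((1500 - 20)/8)*8 = floor(1480/8)*8 = 1480 B
Final fragment needs no 8-byte alignment: it can carry up to MTU - header = 1480 B
Non-final fragments needed = ceil((payload - 1480) / 1480) = ceil(1496/1480) = ceil(1.0108) = 2
Number of fragments = 2 + 1 = 3
Fragment sizes (data): 2 * 1480 B + 16 B (last, 16 <= 1480 OK)
Total bytes sent = payload + n_frags * header = 2976 + 3*20 = 2976 + 60 = 3036 B

3, 3036


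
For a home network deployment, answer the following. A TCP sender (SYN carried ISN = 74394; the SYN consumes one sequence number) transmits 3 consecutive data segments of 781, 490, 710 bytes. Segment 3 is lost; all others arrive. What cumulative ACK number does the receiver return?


SYN uses sequence number 74394; first data byte = ISN + 1 = 74395.
Segment 1: SEQ = 74395, len = 781 B, covers [74395, 75175]
Segment 2: SEQ = 75176, len = 490 B, covers [75176, 75665]
Segment 3: SEQ = 75666, len = 710 B, covers [75666, 76375] [LOST]
In-order data received: bytes [74395, 75665] (segments 1..2).
Segment 3 missing -> gap begins at byte 75666.
Cumulative ACK = next expected in-order byte = 74395 + 781 + 490 = 75666

75666


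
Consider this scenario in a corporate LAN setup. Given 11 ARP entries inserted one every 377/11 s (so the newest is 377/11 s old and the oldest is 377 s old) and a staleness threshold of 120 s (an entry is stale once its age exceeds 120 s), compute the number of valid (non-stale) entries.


Ages are k * 377/11 s for k = 1..11 (spacing = 34.2727 s).
Entry k is valid iff k * 377/11 <= 120 iff k <= 11 * 120 / 377 = 3.5013
n_valid = floor(3.5013) = 3
(n_stale = 11 - 3 = 8)

3


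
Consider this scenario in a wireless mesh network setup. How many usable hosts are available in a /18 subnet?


Given: subnet mask /18
Host bits = 32 - 18 = 14
Total addresses = 2^14 = 16384
Usable hosts = 16384 - 2 (network + broadcast) = 16382

16382


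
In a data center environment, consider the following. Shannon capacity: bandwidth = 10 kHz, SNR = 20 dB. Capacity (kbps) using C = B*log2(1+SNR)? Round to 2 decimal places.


Given: B = 10 kHz, SNR = 20 dB
SNR linear = 10^(20/10) = 100
1 + SNR = 101
log2(101) = 6.6582114828
C = 10 * 1000 * 6.6582114828 = 66582.1148 bps
C = 66.582115 kbps -> 66.58 kbps (2 dp)

66.58


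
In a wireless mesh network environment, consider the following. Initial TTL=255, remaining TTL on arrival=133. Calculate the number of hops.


Given: initial TTL = 255, received TTL = 133
Hops = initial TTL - received TTL
Hops = 255 - 133 = 122

122


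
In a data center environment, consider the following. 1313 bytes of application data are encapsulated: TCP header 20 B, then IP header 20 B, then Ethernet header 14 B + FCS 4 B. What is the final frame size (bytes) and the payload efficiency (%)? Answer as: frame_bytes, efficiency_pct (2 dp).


TCP segment = 1313 + 20 = 1333 B
IP packet = 1333 + 20 = 1353 B
Ethernet frame = 1353 + 14 + 4 = 1371 B
Efficiency = app / frame = 1313 / 1371 = 0.957695 = 95.7695% -> 95.77% (2 dp)

1371, 95.77


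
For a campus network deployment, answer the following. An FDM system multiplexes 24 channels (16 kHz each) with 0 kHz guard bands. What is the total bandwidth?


Given: 24 channels, 16 kHz each, guard = 0 kHz
Channel bandwidth = 24 * 16 = 384 kHz
Guard bands = 23 gaps * 0 kHz = 0 kHz
Total = 384 + 0 = 384 kHz

384


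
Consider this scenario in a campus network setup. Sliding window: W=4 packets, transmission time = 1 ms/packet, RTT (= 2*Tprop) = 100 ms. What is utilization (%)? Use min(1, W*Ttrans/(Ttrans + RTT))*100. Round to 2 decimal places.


Given: W = 4, Ttrans = 1 ms, RTT = 100 ms (= 2 * Tprop, Tprop = 50 ms)
Cycle time = Ttrans + RTT = 1 + 100 = 101 ms (first packet sent until its ACK returns)
W * Ttrans = 4 * 1 = 4 ms of sending per cycle
W * Ttrans / (Ttrans + RTT) = 4 / 101 = 0.039604
U = min(1, 0.039604) = 0.039604
U% = 3.96%

3.96


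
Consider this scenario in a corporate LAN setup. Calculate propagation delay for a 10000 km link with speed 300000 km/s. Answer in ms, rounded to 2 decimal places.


Given: distance = 10000 km, speed = 300000 km/s
Delay = distance / speed = 10000 / 300000 seconds
Delay in ms = 10000 * 1000 / 300000
Delay = 33.3333 ms
Rounded to 2 dp = 33.33 ms

33.33


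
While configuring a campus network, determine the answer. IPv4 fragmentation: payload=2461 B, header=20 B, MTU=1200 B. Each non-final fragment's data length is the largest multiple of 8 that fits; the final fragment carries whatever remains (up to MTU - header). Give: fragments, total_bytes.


Max data per non-final fragment = floor((MTU - header)/8)*8 = floor((1200 - 20)/8)*8 = floor(1180/8)*8 = 1176 B
Final fragment needs no 8-byte alignment: it can carry up to MTU - header = 1180 B
Non-final fragments needed = ceil((payload - 1180) / 1176) = ceil(1281/1176) = ceil(1.0893) = 2
Number of fragments = 2 + 1 = 3
Fragment sizes (data): 2 * 1176 B + 109 B (last, 109 <= 1180 OK)
Total bytes sent = payload + n_frags * header = 2461 + 3*20 = 2461 + 60 = 2521 B

3, 2521


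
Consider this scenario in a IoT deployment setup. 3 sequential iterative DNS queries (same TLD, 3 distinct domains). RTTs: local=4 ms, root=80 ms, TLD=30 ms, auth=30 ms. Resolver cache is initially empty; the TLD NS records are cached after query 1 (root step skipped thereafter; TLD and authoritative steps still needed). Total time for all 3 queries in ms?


Lookup 1 (cold cache): local + root + TLD + auth = 4 + 80 + 30 + 30 = 144 ms
Lookups 2..3 (TLD NS cached -> skip root; new domain -> still ask TLD and auth): local + TLD + auth = 4 + 30 + 30 = 64 ms each
Remaining 2 lookups: 2 * 64 = 128 ms
Total = 144 + 128 = 272 ms

272


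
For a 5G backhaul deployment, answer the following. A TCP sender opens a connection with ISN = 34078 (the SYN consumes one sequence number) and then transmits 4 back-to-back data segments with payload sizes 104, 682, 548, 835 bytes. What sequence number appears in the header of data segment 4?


The SYN occupies sequence number ISN = 34078, so the first data byte is ISN + 1 = 34079.
SEQ of data segment i = (ISN + 1) + sum of payload sizes of segments 1..i-1.
Segment 1: SEQ = 34079, payload = 104 bytes
Segment 2: SEQ = 34183, payload = 682 bytes
Segment 3: SEQ = 34865, payload = 548 bytes
Segment 4: SEQ = 35413, payload = 835 bytes
SEQ of segment 4 = 34079 + 104 + 682 + 548 = 35413

35413


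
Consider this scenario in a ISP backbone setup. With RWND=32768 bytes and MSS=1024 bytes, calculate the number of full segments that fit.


Given: RWND = 32768 bytes, MSS = 1024 bytes
Full segments = floor(RWND / MSS)
Full segments = floor(32768 / 1024)
Full segments = floor(32.0) = 32

32


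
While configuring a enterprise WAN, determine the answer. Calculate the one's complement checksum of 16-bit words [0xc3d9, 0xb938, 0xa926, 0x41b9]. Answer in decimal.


Given words: [0xc3d9, 0xb938, 0xa926, 0x41b9]
Step 1: Sum all words
Raw sum = 50137 + 47416 + 43302 + 16825 = 157680
Step 2: Fold carry: (26608 + 2) = 26610
One's complement = ~26610 & 0xFFFF = 38925

38925


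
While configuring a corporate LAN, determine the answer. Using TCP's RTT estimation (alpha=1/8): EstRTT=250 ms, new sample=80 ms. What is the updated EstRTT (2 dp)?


Given: EstRTT = 250 ms, SampleRTT = 80 ms, alpha = 1/8
New EstRTT = (1 - alpha) * EstRTT + alpha * SampleRTT
(7/8) * 250 = 218.75
(1/8) * 80 = 10
New EstRTT = 218.75 + 10 = 228.75 ms -> 228.75 ms (2 dp)

228.75


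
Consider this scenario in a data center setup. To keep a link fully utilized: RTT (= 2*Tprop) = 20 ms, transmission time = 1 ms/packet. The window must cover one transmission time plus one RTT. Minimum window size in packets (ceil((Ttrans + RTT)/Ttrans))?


Given: Ttrans = 1 ms, RTT = 20 ms (= 2 * Tprop, Tprop = 10 ms)
Time until first ACK returns = Ttrans + RTT = 1 + 20 = 21 ms
Need W * Ttrans >= Ttrans + RTT  ->  W >= (Ttrans + RTT) / Ttrans
(Ttrans + RTT) / Ttrans = 21 / 1 = 21
W_min = ceil(21) = 21

21


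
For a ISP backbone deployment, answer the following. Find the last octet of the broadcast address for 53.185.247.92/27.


Given: IP = 53.185.247.92, prefix = /27
Host bits = 32 - 27 = 5
Network last octet = 92 AND mask = 64
Host part size = 2^5 - 1 = 31
Broadcast last octet = 64 OR 31 = 95

95


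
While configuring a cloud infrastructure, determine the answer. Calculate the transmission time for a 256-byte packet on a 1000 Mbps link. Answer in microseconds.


Given: packet = 256 bytes, bandwidth = 1000 Mbps
Packet in bits = 256 * 8 = 2048 bits
Bandwidth = 1000 * 10^6 = 1000000000 bps
Time = 2048 / 1000000000 seconds
Time in us = 2048 * 10^6 / 1000000000 = 2.048

2.048


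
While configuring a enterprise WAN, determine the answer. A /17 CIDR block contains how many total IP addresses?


Given: CIDR prefix /17
Host bits = 32 - 17 = 15
Total addresses = 2^15 = 32768

32768


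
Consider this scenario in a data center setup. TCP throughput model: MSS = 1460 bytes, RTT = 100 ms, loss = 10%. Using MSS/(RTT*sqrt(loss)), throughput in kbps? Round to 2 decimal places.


Given: MSS = 1460 bytes, RTT = 100 ms, loss = 10%
RTT in seconds = 100 / 1000 = 0.1
Loss rate = 10% = 0.1
sqrt(loss) = sqrt(0.1) = 0.316227766017
Throughput (bytes/s) = 1460 / (0.1 * 0.316227766017) = 46169.2538
Throughput (kbps) = 46169.2538 * 8 / 1000 = 369.354031 -> 369.35 kbps (2 dp)

369.35


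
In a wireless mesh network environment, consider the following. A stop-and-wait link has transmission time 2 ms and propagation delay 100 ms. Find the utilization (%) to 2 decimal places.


Given: Ttrans = 2 ms, Tprop = 100 ms
RTT = 2 * Tprop = 2 * 100 = 200 ms
U = Ttrans / (Ttrans + RTT)
U = 2 / (2 + 200)
U = 2 / 202 = 0.009901
U% = 0.99%

0.99


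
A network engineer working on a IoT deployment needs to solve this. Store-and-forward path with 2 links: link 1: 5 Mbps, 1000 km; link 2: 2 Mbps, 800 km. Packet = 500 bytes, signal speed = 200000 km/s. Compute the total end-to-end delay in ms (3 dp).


Packet = 500 bytes = 4000 bits. Store-and-forward: sum (t_trans + t_prop) per link.
Link 1: t_trans = 4000/(5*10^6) s = 0.8000 ms; t_prop = 1000/200000 s = 5.0000 ms; subtotal = 5.8000 ms
Link 2: t_trans = 4000/(2*10^6) s = 2.0000 ms; t_prop = 800/200000 s = 4.0000 ms; subtotal = 6.0000 ms
End-to-end = 5.8000 + 6.0000 = 11.8000 ms -> 11.800 ms (3 dp)

11.800


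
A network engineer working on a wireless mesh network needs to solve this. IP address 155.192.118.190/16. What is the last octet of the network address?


Given: IP = 155.192.118.190, prefix = /16
Subnet mask = 255.255.0.0
Last octet of IP: 190
Last octet of mask: 0
Network last octet = 190 AND 0 = 0

0


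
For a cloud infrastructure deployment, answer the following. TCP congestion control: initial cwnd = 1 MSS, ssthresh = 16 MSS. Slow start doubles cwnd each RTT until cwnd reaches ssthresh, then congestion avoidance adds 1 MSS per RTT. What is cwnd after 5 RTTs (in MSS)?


RTT 0: cwnd = 1 MSS (initial)
RTT 1: cwnd = 2 MSS (slow start, doubled)
RTT 2: cwnd = 4 MSS (slow start, doubled)
RTT 3: cwnd = 8 MSS (slow start, doubled)
RTT 4: cwnd = 16 MSS (slow start, doubled)
RTT 5: cwnd = 17 MSS (congestion avoidance, +1)

17


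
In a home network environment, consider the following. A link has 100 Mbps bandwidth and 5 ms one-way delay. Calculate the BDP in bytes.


Given: bandwidth = 100 Mbps, delay = 5 ms
BDP in bits = 100 * 10^6 * 5 / 1000
BDP in bits = 500000
BDP in bytes = 500000 / 8 = 62500

62500


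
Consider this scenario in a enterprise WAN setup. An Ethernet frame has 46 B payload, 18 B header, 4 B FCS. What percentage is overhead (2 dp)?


Given: payload = 46 B, header = 18 B, trailer = 4 B
Overhead bytes = header + trailer = 18 + 4 = 22
Total frame = payload + overhead = 46 + 22 = 68
Overhead % = 22 / 68 * 100 = 32.3529% -> 32.35% (2 dp)

32.35


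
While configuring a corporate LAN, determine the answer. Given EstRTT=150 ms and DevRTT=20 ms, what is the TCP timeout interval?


Given: EstRTT = 150 ms, DevRTT = 20 ms
Timeout = EstRTT + 4 * DevRTT
4 * DevRTT = 4 * 20 = 80
Timeout = 150 + 80 = 230 ms

230


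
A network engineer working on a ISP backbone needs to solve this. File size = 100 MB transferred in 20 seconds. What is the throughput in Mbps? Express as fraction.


Given: file = 100 MB, time = 20 s
File in Mb = 100 * 8 = 800 Mb
Throughput = 800 / 20 Mbps
Throughput = 40 Mbps

40


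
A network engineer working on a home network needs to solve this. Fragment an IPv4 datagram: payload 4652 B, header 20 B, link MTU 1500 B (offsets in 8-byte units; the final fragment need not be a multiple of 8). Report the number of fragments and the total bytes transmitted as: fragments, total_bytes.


Max data per non-final fragment = floor((MTU - header)/8)*8 = floor((1500 - 20)/8)*8 = floor(1480/8)*8 = 1480 B
Final fragment needs no 8-byte alignment: it can carry up to MTU - header = 1480 B
Non-final fragments needed = ceil((payload - 1480) / 1480) = ceil(3172/1480) = ceil(2.1432) = 3
Number of fragments = 3 + 1 = 4
Fragment sizes (data): 3 * 1480 B + 212 B (last, 212 <= 1480 OK)
Total bytes sent = payload + n_frags * header = 4652 + 4*20 = 4652 + 80 = 4732 B

4, 4732


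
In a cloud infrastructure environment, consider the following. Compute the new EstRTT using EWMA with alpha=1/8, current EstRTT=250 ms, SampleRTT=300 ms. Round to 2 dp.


Given: EstRTT = 250 ms, SampleRTT = 300 ms, alpha = 1/8
New EstRTT = (1 - alpha) * EstRTT + alpha * SampleRTT
(7/8) * 250 = 218.75
(1/8) * 300 = 37.5
New EstRTT = 218.75 + 37.5 = 256.25 ms -> 256.25 ms (2 dp)

256.25


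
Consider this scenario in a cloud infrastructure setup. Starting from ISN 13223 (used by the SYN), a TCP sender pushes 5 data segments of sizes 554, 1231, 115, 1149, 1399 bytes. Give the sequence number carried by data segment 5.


The SYN occupies sequence number ISN = 13223, so the first data byte is ISN + 1 = 13224.
SEQ of data segment i = (ISN + 1) + sum of payload sizes of segments 1..i-1.
Segment 1: SEQ = 13224, payload = 554 bytes
Segment 2: SEQ = 13778, payload = 1231 bytes
Segment 3: SEQ = 15009, payload = 115 bytes
Segment 4: SEQ = 15124, payload = 1149 bytes
Segment 5: SEQ = 16273, payload = 1399 bytes
SEQ of segment 5 = 13224 + 554 + 1231 + 115 + 1149 = 16273

16273


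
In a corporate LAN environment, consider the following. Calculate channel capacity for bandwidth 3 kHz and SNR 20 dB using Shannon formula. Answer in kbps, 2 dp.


Given: B = 3 kHz, SNR = 20 dB
SNR linear = 10^(20/10) = 100
1 + SNR = 101
log2(101) = 6.6582114828
C = 3 * 1000 * 6.6582114828 = 19974.6344 bps
C = 19.974634 kbps -> 19.97 kbps (2 dp)

19.97


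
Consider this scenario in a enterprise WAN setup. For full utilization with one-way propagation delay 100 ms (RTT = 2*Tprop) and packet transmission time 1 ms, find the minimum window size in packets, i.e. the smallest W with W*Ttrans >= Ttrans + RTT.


Given: Ttrans = 1 ms, RTT = 200 ms (= 2 * Tprop, Tprop = 100 ms)
Time until first ACK returns = Ttrans + RTT = 1 + 200 = 201 ms
Need W * Ttrans >= Ttrans + RTT  ->  W >= (Ttrans + RTT) / Ttrans
(Ttrans + RTT) / Ttrans = 201 / 1 = 201
W_min = ceil(201) = 201

201


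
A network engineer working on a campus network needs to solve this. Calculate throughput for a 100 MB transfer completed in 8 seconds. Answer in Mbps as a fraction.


Given: file = 100 MB, time = 8 s
File in Mb = 100 * 8 = 800 Mb
Throughput = 800 / 8 Mbps
Throughput = 100 Mbps

100


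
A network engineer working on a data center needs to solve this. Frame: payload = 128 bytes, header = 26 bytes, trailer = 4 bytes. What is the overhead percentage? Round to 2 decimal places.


Given: payload = 128 B, header = 26 B, trailer = 4 B
Overhead bytes = header + trailer = 26 + 4 = 30
Total frame = payload + overhead = 128 + 30 = 158
Overhead % = 30 / 158 * 100 = 18.9873% -> 18.99% (2 dp)

18.99


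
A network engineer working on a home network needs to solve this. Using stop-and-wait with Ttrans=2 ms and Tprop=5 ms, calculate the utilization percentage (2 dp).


Given: Ttrans = 2 ms, Tprop = 5 ms
RTT = 2 * Tprop = 2 * 5 = 10 ms
U = Ttrans / (Ttrans + RTT)
U = 2 / (2 + 10)
U = 2 / 12 = 0.166667
U% = 16.67%

16.67


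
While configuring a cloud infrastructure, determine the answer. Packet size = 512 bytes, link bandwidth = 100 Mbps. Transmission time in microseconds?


Given: packet = 512 bytes, bandwidth = 100 Mbps
Packet in bits = 512 * 8 = 4096 bits
Bandwidth = 100 * 10^6 = 100000000 bps
Time = 4096 / 100000000 seconds
Time in us = 4096 * 10^6 / 100000000 = 40.96

40.96


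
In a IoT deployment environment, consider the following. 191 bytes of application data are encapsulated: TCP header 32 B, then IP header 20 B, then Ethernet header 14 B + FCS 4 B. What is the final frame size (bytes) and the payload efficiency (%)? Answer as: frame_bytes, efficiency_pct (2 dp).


TCP segment = 191 + 32 = 223 B
IP packet = 223 + 20 = 243 B
Ethernet frame = 243 + 14 + 4 = 261 B
Efficiency = app / frame = 191 / 261 = 0.731801 = 73.1801% -> 73.18% (2 dp)

261, 73.18


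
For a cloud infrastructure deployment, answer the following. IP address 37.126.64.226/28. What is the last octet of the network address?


Given: IP = 37.126.64.226, prefix = /28
Subnet mask = 255.255.255.240
Last octet of IP: 226
Last octet of mask: 240
Network last octet = 226 AND 240 = 224

224


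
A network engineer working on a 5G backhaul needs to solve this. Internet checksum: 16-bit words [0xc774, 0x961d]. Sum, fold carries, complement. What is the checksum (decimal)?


Given words: [0xc774, 0x961d]
Step 1: Sum all words
Raw sum = 51060 + 38429 = 89489
Step 2: Fold carry: (23953 + 1) = 23954
One's complement = ~23954 & 0xFFFF = 41581

41581


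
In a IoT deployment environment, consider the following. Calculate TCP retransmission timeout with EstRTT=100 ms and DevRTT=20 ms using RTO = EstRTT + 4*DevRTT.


Given: EstRTT = 100 ms, DevRTT = 20 ms
Timeout = EstRTT + 4 * DevRTT
4 * DevRTT = 4 * 20 = 80
Timeout = 100 + 80 = 180 ms

180


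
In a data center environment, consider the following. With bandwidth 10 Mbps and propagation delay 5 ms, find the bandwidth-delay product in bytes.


Given: bandwidth = 10 Mbps, delay = 5 ms
BDP in bits = 10 * 10^6 * 5 / 1000
BDP in bits = 50000
BDP in bytes = 50000 / 8 = 6250

6250


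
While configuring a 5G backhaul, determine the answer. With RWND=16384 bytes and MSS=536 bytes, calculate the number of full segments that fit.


Given: RWND = 16384 bytes, MSS = 536 bytes
Full segments = floor(RWND / MSS)
Full segments = floor(16384 / 536)
Full segments = floor(30.5672) = 30

30


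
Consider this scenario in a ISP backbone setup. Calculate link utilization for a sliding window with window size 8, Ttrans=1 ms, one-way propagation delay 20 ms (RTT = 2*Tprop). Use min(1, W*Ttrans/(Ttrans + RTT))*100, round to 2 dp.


Given: W = 8, Ttrans = 1 ms, RTT = 40 ms (= 2 * Tprop, Tprop = 20 ms)
Cycle time = Ttrans + RTT = 1 + 40 = 41 ms (first packet sent until its ACK returns)
W * Ttrans = 8 * 1 = 8 ms of sending per cycle
W * Ttrans / (Ttrans + RTT) = 8 / 41 = 0.195122
U = min(1, 0.195122) = 0.195122
U% = 19.51%

19.51


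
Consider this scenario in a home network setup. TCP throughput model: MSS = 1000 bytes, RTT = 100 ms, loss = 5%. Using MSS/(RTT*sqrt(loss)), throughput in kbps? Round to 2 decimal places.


Given: MSS = 1000 bytes, RTT = 100 ms, loss = 5%
RTT in seconds = 100 / 1000 = 0.1
Loss rate = 5% = 0.05
sqrt(loss) = sqrt(0.05) = 0.223606797750
Throughput (bytes/s) = 1000 / (0.1 * 0.223606797750) = 44721.3595
Throughput (kbps) = 44721.3595 * 8 / 1000 = 357.770876 -> 357.77 kbps (2 dp)

357.77


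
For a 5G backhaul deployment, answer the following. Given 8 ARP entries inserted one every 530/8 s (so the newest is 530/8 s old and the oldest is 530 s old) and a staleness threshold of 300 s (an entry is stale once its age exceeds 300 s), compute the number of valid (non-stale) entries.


Ages are k * 530/8 s for k = 1..8 (spacing = 66.2500 s).
Entry k is valid iff k * 530/8 <= 300 iff k <= 8 * 300 / 530 = 4.5283
n_valid = floor(4.5283) = 4
(n_stale = 8 - 4 = 4)

4


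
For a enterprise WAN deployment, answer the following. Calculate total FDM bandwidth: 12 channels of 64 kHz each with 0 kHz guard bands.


Given: 12 channels, 64 kHz each, guard = 0 kHz
Channel bandwidth = 12 * 64 = 768 kHz
Guard bands = 11 gaps * 0 kHz = 0 kHz
Total = 768 + 0 = 768 kHz

768


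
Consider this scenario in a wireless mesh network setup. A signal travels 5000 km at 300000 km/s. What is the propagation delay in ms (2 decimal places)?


Given: distance = 5000 km, speed = 300000 km/s
Delay = distance / speed = 5000 / 300000 seconds
Delay in ms = 5000 * 1000 / 300000
Delay = 16.6667 ms
Rounded to 2 dp = 16.67 ms

16.67


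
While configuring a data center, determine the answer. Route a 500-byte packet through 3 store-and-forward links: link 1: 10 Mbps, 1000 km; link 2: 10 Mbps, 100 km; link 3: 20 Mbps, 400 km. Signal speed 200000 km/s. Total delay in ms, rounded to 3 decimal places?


Packet = 500 bytes = 4000 bits. Store-and-forward: sum (t_trans + t_prop) per link.
Link 1: t_trans = 4000/(10*10^6) s = 0.4000 ms; t_prop = 1000/200000 s = 5.0000 ms; subtotal = 5.4000 ms
Link 2: t_trans = 4000/(10*10^6) s = 0.4000 ms; t_prop = 100/200000 s = 0.5000 ms; subtotal = 0.9000 ms
Link 3: t_trans = 4000/(20*10^6) s = 0.2000 ms; t_prop = 400/200000 s = 2.0000 ms; subtotal = 2.2000 ms
End-to-end = 5.4000 + 0.9000 + 2.2000 = 8.5000 ms -> 8.500 ms (3 dp)

8.500


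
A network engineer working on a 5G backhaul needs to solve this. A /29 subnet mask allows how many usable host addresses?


Given: subnet mask /29
Host bits = 32 - 29 = 3
Total addresses = 2^3 = 8
Usable hosts = 8 - 2 (network + broadcast) = 6

6


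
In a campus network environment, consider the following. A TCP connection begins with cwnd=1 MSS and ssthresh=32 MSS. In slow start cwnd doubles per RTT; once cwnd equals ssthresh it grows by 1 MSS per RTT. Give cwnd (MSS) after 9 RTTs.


RTT 0: cwnd = 1 MSS (initial)
RTT 1: cwnd = 2 MSS (slow start, doubled)
RTT 2: cwnd = 4 MSS (slow start, doubled)
RTT 3: cwnd = 8 MSS (slow start, doubled)
RTT 4: cwnd = 16 MSS (slow start, doubled)
RTT 5: cwnd = 32 MSS (slow start, doubled)
RTT 6: cwnd = 33 MSS (congestion avoidance, +1)
RTT 7: cwnd = 34 MSS (congestion avoidance, +1)
RTT 8: cwnd = 35 MSS (congestion avoidance, +1)
RTT 9: cwnd = 36 MSS (congestion avoidance, +1)

36


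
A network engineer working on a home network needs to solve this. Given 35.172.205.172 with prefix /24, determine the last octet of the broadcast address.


Given: IP = 35.172.205.172, prefix = /24
Host bits = 32 - 24 = 8
Network last octet = 172 AND mask = 0
Host part size = 2^8 - 1 = 255
Broadcast last octet = 0 OR 255 = 255

255


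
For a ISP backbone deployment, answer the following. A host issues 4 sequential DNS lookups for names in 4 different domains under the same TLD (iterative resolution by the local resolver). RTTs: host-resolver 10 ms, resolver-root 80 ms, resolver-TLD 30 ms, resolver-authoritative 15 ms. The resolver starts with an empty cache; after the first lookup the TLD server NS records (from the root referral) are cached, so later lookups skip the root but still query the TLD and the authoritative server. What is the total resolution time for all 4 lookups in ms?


Lookup 1 (cold cache): local + root + TLD + auth = 10 + 80 + 30 + 15 = 135 ms
Lookups 2..4 (TLD NS cached -> skip root; new domain -> still ask TLD and auth): local + TLD + auth = 10 + 30 + 15 = 55 ms each
Remaining 3 lookups: 3 * 55 = 165 ms
Total = 135 + 165 = 300 ms

300
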